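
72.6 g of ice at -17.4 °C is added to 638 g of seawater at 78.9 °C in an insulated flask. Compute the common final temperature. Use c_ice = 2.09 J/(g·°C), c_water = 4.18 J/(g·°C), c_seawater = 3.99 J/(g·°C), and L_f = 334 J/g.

T_f ≈ 61.1 °C

Heat gained plus heat lost sum to zero:
ice -17.4→0 °C: 72.6×2.09×17.4 = 2640.2
  latent heat to melt: 72.6×334 = 24248
  warm the meltwater: 303.47 T
  seawater: 2545.6(T − 78.9)
2849.1 T = 200849 − 26889 = 173961
T ≈ 61.06 °C — above 0 °C, consistent with complete melting.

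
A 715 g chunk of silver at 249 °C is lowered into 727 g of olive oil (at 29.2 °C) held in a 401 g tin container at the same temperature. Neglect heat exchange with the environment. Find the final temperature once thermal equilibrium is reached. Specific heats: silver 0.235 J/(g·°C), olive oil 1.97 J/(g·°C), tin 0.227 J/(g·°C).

With ΣQ=0 the equilibrium temperature is the m·c-weighted mean:
T_f = (168.02·249 + 1432.2·29.2 + 91.03·29.2) / (168.02 + 1432.2 + 91.03)
    = 86316 / 1691.2 ≈ 51.04 °C

T_f ≈ 51.0 °C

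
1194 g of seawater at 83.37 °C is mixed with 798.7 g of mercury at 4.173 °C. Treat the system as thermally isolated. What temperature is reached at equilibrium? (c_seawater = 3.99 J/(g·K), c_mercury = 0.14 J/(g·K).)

T_f ≈ 81.6 °C

Set heat shed by the hot body equal to heat absorbed by the cold body:
1194·3.99·(83.37 − T) = 798.7·0.14·(T − 4.173)
4764.1(83.37 − T) = 111.82(T − 4.173)
4875.9 T = 397646  ⇒  T ≈ 81.55 °C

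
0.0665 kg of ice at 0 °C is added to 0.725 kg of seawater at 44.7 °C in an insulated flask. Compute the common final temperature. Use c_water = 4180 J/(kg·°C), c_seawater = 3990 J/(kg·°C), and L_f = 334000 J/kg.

T_f ≈ 33.8 °C

Let T be the final temperature. ΣQ_i = 0:
fusion: m_ice L_f = 0.0665×334000 = 22211
  warm the meltwater: 277.97 T
  seawater cools: 0.725×3990×(T − 44.7) = 2892.8(T − 44.7)
3170.7 T = 129306 − 22211 = 107095
T ≈ 33.78 °C. Since T > 0 °C, the all-ice-melts assumption holds.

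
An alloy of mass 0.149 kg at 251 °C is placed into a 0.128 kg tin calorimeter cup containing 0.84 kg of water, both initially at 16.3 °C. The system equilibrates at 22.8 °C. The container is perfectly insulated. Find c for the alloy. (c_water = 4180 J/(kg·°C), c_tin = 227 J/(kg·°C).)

c ≈ 677 J/(kg·°C)

Net heat exchanged in the isolated system is zero:
0.149·c·(22.8 − 251) + 0.84·4180·(22.8 − 16.3) + 0.128·227·(22.8 − 16.3) = 0
-34 c = -23012
c = -23012/-34 ≈ 676.8 J/(kg·°C)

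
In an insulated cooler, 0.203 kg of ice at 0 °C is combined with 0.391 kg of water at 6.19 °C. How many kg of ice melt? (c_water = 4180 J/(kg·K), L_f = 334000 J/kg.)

m_melted ≈ 0.0303 kg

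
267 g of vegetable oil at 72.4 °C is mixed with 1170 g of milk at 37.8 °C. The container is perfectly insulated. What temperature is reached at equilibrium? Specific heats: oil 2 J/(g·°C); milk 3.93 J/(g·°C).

T_f = Σ m_i c_i T_i / Σ m_i c_i:
T_f = (534·72.4 + 4598.1·37.8) / (534 + 4598.1)
    = 212470 / 5132.1 ≈ 41.40 °C

T_f ≈ 41.4 °C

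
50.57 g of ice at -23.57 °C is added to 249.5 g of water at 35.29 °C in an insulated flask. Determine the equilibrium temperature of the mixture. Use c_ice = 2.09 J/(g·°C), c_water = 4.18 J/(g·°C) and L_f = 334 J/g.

Setting the total heat transfer to zero:
ice -23.57→0 °C: 50.57·2.09·23.57 = 2491.1; latent heat to melt: 50.57·334 = 16890; meltwater 0→T: 50.57·4.18·T = 211.38 T; water cools: 249.5·4.18·(T − 35.29) = 1042.9(T − 35.29)
1254.3 T = 36804 − 19382 = 17423
T ≈ 13.89 °C (positive, so assuming full melt was valid).

T_f ≈ 13.9 °C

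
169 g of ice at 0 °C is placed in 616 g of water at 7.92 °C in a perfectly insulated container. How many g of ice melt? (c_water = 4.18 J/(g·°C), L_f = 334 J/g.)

m_melted ≈ 61.1 g

Cooling the water to 0 °C releases 616·4.18·7.92 = 20393 J.
To melt every bit of ice: 169·334 = 56446 J.
20393 J < 56446 J, so only part of the ice melts and the system sits at 0 °C.
m_melt = 20393 / L_f = 61.06 g.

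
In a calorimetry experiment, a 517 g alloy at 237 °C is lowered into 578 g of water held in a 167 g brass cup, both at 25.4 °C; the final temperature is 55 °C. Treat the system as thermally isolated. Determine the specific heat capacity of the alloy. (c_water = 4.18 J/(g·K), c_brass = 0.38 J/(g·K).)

c ≈ 0.78 J/(g·K)

Heat gained plus heat lost sum to zero:
517·c·(55 − 237) + 578·4.18·(55 − 25.4) + 167·0.38·(55 − 25.4) = 0
-94094 c = -73393
c = -73393/-94094 ≈ 0.78 J/(g·K)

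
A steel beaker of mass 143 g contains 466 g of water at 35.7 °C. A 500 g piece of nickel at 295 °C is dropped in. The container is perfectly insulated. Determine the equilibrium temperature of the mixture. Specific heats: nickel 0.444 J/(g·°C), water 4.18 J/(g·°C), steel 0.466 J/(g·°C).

T_f ≈ 61.4 °C

Setting the total heat transfer to zero:
500×0.444×(T − 295) + 466×4.18×(T − 35.7) + 143×0.466×(T − 35.7) = 0
222(T − 295) + 1947.9(T − 35.7) + 66.64(T − 35.7) = 0
2236.5 T = 137408
T ≈ 61.44 °C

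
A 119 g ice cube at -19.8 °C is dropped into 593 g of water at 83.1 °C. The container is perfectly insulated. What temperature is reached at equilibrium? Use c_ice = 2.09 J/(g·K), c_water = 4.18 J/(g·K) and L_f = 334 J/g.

Taking heat into each body as positive, Σ m c ΔT = 0:
ice -19.8→0 °C: 119·2.09·19.8 = 4924.5; melt ice: 119·334 = 39746; meltwater 0→T: 119·4.18·T = 497.42 T; water: 2478.7(T − 83.1)
2976.2 T = 205983 − 44670 = 161313
T ≈ 54.20 °C (positive, so assuming full melt was valid).

T_f ≈ 54.2 °C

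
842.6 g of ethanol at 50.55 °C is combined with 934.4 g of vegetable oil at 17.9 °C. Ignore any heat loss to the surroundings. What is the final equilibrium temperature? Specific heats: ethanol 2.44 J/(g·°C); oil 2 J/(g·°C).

T_f ≈ 35.0 °C

Set heat shed by the hot body equal to heat absorbed by the cold body:
842.6×2.44×(50.55 − T) = 934.4×2×(T − 17.9)
2055.9(50.55 − T) = 1868.8(T − 17.9)
3924.7 T = 137379  ⇒  T ≈ 35.00 °C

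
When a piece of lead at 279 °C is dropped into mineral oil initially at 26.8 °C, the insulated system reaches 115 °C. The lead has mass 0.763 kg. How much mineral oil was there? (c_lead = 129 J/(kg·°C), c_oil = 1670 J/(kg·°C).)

|Q_lead| = |Q_oil|:
0.763×129×(279 − 115) = m×1670×(115 − 26.8)
147294 m = 16142  ⇒  m ≈ 0.1096 kg

m ≈ 0.11 kg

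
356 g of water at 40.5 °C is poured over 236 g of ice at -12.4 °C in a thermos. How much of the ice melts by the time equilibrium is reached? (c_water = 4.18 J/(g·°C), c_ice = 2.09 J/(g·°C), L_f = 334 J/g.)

Heat available from the water dropping to 0 °C: 356·4.18·40.5 = 60267 J.
Of that, 236·2.09·12.4 = 6116.2 J goes to bring the ice to 0 °C, leaving 54151 J.
Melting all 236 g of ice would need 236·334 = 78824 J.
That's not enough to melt it all — equilibrium is at 0 °C with ice remaining.
Mass melted = 54151/334 ≈ 162.1 g.

m_melted ≈ 162 g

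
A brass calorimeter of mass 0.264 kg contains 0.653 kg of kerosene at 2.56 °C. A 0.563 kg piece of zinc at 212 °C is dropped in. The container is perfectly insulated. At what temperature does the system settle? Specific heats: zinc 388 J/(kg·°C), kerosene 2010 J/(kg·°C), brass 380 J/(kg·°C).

T_f ≈ 30.6 °C

Conservation of energy gives ΣQ = 0:
0.563*388*(T − 212) + 0.653*2010*(T − 2.56) + 0.264*380*(T − 2.56) = 0
1631.3 T = 49927
T = 49927/1631.3 ≈ 30.61 °C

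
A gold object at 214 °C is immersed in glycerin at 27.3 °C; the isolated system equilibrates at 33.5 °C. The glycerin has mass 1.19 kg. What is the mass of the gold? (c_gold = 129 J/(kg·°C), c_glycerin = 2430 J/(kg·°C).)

m ≈ 0.77 kg

Heat lost by the gold = heat gained by the glycerin:
m×129×(214 − 33.5) = 1.19×2430×(33.5 − 27.3)
23284 m = 17929  ⇒  m ≈ 0.77 kg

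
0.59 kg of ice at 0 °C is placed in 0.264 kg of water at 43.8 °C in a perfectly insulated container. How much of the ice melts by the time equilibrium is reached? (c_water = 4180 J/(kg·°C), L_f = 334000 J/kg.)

m_melted ≈ 0.145 kg

Heat available from the water dropping to 0 °C: 0.264×4180×43.8 = 48334 J.
Fully melting the ice requires m_ice L_f = 0.59×334000 = 197060 J.
48334 J < 197060 J, so only part of the ice melts and the system sits at 0 °C.
m_melt = 48334 / L_f = 0.1447 kg.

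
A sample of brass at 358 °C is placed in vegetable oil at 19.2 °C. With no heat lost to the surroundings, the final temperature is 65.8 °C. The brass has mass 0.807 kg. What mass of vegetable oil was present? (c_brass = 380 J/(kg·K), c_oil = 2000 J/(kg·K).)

m ≈ 0.961 kg

Heat lost by the brass = heat gained by the oil:
0.807×380×(358 − 65.8) = m×2000×(65.8 − 19.2)
93200 m = 89606  ⇒  m ≈ 0.9614 kg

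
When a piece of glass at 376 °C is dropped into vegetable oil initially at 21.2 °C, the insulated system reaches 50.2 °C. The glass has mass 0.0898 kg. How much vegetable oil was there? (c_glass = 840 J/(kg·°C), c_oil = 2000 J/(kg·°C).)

Heat lost by the glass = heat gained by the oil:
0.0898·840·(376 − 50.2) = m·2000·(50.2 − 21.2)
58000 m = 24576  ⇒  m ≈ 0.4237 kg

m ≈ 0.424 kg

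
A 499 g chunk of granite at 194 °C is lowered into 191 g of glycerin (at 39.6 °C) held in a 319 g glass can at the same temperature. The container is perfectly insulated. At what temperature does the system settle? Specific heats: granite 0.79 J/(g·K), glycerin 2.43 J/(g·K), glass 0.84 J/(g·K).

T_f ≈ 93.6 °C

T_f = Σ m_i c_i T_i / Σ m_i c_i:
T_f = (394.21×194 + 464.13×39.6 + 267.96×39.6) / (394.21 + 464.13 + 267.96)
    = 105468 / 1126.3 ≈ 93.64 °C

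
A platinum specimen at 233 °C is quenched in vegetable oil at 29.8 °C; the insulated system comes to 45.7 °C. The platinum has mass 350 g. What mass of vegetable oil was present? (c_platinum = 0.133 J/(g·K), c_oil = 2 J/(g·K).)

m ≈ 274 g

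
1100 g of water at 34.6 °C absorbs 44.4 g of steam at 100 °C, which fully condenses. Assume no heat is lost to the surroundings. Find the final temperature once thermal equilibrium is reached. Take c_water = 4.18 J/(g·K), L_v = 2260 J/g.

T_f ≈ 58.1 °C

Let T be the final temperature. ΣQ_i = 0:
condense steam: −44.4·2260 = −100344
  condensed water 100 °C→T: 185.59(T − 100)
  water warms: 1100·4.18·(T − 34.6) = 4598(T − 34.6)
4783.6 T = 100344 + 18559 + 159091 = 277994
T ≈ 58.11 °C, under the boiling point, so the assumption holds.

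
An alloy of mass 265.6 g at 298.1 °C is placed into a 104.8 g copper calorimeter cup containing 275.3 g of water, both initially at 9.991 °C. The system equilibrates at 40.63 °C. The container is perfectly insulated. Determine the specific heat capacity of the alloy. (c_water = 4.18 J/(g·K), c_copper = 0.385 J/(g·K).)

Conservation of energy gives ΣQ = 0:
265.6×c×(40.63 − 298.1) + 275.3×4.18×(40.63 − 9.991) + 104.8×0.385×(40.63 − 9.991) = 0
-68384 c = -36494
c = -36494/-68384 ≈ 0.5337 J/(g·K)

c ≈ 0.534 J/(g·K)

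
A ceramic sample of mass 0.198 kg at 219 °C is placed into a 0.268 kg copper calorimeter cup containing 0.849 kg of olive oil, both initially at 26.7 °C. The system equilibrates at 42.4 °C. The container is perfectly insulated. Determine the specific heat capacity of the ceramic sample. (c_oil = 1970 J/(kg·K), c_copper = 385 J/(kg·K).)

c ≈ 797 J/(kg·K)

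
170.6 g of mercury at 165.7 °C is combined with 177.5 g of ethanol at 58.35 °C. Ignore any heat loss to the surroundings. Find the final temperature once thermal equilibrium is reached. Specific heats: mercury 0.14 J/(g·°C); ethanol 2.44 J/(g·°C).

T_f ≈ 64.0 °C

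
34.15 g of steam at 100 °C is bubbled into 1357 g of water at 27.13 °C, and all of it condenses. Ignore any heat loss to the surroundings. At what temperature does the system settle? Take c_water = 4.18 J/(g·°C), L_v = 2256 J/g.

Let T be the final temperature. ΣQ_i = 0:
steam→water at 100 °C releases m L_v = 34.15×2256 = 77042
  condensed water 100 °C→T: 142.75(T − 100)
  water warms: 1357×4.18×(T − 27.13) = 5672.3(T − 27.13)
5815 T = 77042 + 14275 + 153888 = 245206
T ≈ 42.17 °C (< 100 °C, so full condensation is consistent).

T_f ≈ 42.2 °C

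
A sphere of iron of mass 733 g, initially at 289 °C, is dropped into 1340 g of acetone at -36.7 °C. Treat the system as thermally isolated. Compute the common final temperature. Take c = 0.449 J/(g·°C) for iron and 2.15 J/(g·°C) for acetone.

T_f ≈ -3.3 °C

T_f = Σ m_i c_i T_i / Σ m_i c_i:
T_f = (329.12×289 + 2881×(-36.7)) / (329.12 + 2881)
    = -10618 / 3210.1 ≈ -3.31 °C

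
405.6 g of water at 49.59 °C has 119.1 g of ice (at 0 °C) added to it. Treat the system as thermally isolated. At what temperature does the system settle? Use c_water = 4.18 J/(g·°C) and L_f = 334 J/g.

T_f ≈ 20.2 °C

Sum of m c ΔT and latent-heat terms is zero:
fusion: m_ice L_f = 119.1×334 = 39779; warm the meltwater: 497.84 T; water: 1695.4(T − 49.59)
2193.2 T = 84075 − 39779 = 44296
T ≈ 20.20 °C (positive, so assuming full melt was valid).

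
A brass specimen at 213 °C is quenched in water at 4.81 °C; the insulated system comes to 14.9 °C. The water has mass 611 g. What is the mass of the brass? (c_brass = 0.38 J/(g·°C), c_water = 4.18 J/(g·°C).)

m ≈ 342 g

Heat lost by the brass = heat gained by the water:
m×0.38×(213 − 14.9) = 611×4.18×(14.9 − 4.81)
75.28 m = 25770  ⇒  m ≈ 342.3 g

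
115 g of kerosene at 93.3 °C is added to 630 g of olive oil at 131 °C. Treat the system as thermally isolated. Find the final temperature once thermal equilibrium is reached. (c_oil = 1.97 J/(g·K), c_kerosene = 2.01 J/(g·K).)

T_f ≈ 125.1 °C

T_f = Σ m_i c_i T_i / Σ m_i c_i:
T_f = (1241.1×131 + 231.15×93.3) / (1241.1 + 231.15)
    = 184150 / 1472.2 ≈ 125.08 °C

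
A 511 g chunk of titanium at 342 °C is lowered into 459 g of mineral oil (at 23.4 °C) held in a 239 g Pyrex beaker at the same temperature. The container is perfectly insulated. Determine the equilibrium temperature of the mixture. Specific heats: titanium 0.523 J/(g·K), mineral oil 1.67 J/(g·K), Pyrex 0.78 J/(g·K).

T_f ≈ 93.2 °C

Net heat exchanged in the isolated system is zero:
511*0.523*(T − 342) + 459*1.67*(T − 23.4) + 239*0.78*(T − 23.4) = 0
1220.2 T = 113700
T = 113700/1220.2 ≈ 93.18 °C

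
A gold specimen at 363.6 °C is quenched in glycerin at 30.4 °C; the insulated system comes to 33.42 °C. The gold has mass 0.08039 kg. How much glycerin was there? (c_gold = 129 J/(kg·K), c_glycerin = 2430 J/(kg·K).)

Net heat exchanged in the isolated system is zero:
0.08039·129·(33.42 − 363.6) + m·2430·(33.42 − 30.4) = 0
7338.6 m = 3424.1
m = 3424.1/7338.6 ≈ 0.4666 kg

m ≈ 0.467 kg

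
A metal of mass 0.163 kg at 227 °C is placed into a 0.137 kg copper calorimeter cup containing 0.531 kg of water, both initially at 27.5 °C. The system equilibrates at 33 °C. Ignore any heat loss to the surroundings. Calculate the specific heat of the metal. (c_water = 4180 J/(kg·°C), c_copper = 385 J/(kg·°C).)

Net heat exchanged in the isolated system is zero:
0.163·c·(33 − 227) + 0.531·4180·(33 − 27.5) + 0.137·385·(33 − 27.5) = 0
-31.62 c = -12498
c = -12498/-31.62 ≈ 395.2 J/(kg·°C)

c ≈ 395 J/(kg·°C)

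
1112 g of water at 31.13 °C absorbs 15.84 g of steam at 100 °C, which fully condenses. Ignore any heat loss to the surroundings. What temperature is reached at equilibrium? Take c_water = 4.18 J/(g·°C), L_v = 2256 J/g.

Energy balance with sensible and latent terms:
condense steam: −15.84×2256 = −35735
  condensed water 100 °C→T: 66.21(T − 100)
  water warms: 1112×4.18×(T − 31.13) = 4648.2(T − 31.13)
4714.4 T = 35735 + 6621.1 + 144697 = 187053
T ≈ 39.68 °C — below 100 °C, confirming all the steam condensed.

T_f ≈ 39.7 °C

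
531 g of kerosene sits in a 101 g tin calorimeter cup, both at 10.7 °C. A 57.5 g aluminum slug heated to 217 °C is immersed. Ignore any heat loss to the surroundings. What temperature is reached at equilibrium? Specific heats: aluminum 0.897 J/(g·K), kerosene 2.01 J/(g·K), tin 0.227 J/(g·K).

Energy conservation, ΣQ = 0:
57.5·0.897·(T − 217) + 531·2.01·(T − 10.7) + 101·0.227·(T − 10.7) = 0
51.58(T − 217) + 1067.3(T − 10.7) + 22.93(T − 10.7) = 0
(51.58 + 1067.3 + 22.93) T = 51.58·217 + 1067.3·10.7 + 22.93·10.7
T = 22858/1141.8 ≈ 20.02 °C

T_f ≈ 20.0 °C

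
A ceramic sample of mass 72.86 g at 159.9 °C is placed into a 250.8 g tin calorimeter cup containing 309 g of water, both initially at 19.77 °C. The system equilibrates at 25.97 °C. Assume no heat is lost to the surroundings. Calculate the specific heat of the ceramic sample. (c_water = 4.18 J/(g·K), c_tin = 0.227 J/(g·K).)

c ≈ 0.857 J/(g·K)

Setting the total heat transfer to zero:
72.86·c·(25.97 − 159.9) + 309·4.18·(25.97 − 19.77) + 250.8·0.227·(25.97 − 19.77) = 0
-9758.1 c = -8361
c = -8361/-9758.1 ≈ 0.8568 J/(g·K)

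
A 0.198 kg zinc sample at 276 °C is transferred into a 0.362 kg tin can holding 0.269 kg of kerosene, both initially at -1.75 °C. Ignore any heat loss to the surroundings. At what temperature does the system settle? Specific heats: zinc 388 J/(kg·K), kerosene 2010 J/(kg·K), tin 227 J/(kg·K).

T_f ≈ 28.7 °C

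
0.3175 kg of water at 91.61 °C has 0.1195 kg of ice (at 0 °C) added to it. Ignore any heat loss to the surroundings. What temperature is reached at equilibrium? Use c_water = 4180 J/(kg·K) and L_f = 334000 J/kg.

T_f ≈ 44.7 °C

Heat gained plus heat lost sum to zero:
melt ice: 0.1195·334000 = 39913; warm the meltwater: 499.51 T; water: 1327.2(T − 91.61)
1826.7 T = 121580 − 39913 = 81667
T ≈ 44.71 °C. Since T > 0 °C, the all-ice-melts assumption holds.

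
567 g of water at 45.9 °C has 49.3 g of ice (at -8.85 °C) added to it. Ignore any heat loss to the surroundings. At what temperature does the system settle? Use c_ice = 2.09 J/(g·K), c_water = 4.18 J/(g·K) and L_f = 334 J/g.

T_f ≈ 35.5 °C

Sum of m c ΔT and latent-heat terms is zero:
ice -8.85→0 °C: 49.3×2.09×8.85 = 911.88
  fusion: m_ice L_f = 49.3×334 = 16466
  meltwater 0→T: 49.3×4.18×T = 206.07 T
  water: 2370.1(T − 45.9)
2576.1 T = 108786 − 17378 = 91408
T ≈ 35.48 °C (positive, so assuming full melt was valid).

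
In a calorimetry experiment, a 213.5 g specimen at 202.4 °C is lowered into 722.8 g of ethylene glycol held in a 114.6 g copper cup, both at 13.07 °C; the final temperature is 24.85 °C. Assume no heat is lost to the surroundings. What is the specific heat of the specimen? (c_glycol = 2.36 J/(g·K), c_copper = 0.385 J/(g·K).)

Taking heat into each body as positive, Σ m c ΔT = 0:
213.5×c×(24.85 − 202.4) + 722.8×2.36×(24.85 − 13.07) + 114.6×0.385×(24.85 − 13.07) = 0
-37907 c = -20614
c = -20614/-37907 ≈ 0.5438 J/(g·K)

c ≈ 0.544 J/(g·K)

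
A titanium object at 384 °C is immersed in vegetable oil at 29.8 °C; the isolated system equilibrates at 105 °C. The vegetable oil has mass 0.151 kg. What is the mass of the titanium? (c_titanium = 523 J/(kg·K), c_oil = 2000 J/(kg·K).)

m ≈ 0.156 kg

|Q_titanium| = |Q_oil|:
m×523×(384 − 105) = 0.151×2000×(105 − 29.8)
145917 m = 22710  ⇒  m ≈ 0.1556 kg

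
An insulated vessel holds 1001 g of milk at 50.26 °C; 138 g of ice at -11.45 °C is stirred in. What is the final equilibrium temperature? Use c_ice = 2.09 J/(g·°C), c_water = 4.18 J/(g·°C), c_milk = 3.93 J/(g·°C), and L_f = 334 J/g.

T_f ≈ 32.9 °C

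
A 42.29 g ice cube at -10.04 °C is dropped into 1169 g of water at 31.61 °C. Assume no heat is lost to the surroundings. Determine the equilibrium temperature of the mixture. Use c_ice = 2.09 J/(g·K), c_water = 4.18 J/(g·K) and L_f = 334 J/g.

T_f ≈ 27.5 °C

Heat gained plus heat lost sum to zero:
warm ice to 0 °C: 42.29·2.09·(0 − (-10.04)) = 887.4
  latent heat to melt: 42.29·334 = 14125
  warm the meltwater: 176.77 T
  water cools: 1169·4.18·(T − 31.61) = 4886.4(T − 31.61)
5063.2 T = 154460 − 15012 = 139447
T ≈ 27.54 °C (positive, so assuming full melt was valid).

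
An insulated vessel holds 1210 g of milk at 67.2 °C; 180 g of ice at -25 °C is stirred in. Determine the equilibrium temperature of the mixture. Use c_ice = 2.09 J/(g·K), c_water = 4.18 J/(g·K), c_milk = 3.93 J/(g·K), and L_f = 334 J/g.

T_f ≈ 45.4 °C

Sum of m c ΔT and latent-heat terms is zero:
warm ice to 0 °C: 180×2.09×(0 − (-25)) = 9405; latent heat to melt: 180×334 = 60120; meltwater 0→T: 180×4.18×T = 752.4 T; milk cools: 1210×3.93×(T − 67.2) = 4755.3(T − 67.2)
5507.7 T = 319556 − 69525 = 250031
T ≈ 45.40 °C — above 0 °C, consistent with complete melting.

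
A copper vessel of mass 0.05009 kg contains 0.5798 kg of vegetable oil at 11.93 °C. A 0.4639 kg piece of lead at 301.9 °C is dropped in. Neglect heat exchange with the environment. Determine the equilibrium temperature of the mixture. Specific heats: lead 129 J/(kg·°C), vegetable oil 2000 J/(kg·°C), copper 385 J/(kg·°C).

T_f ≈ 25.9 °C

Net heat exchanged in the isolated system is zero:
0.4639×129×(T − 301.9) + 0.5798×2000×(T − 11.93) + 0.05009×385×(T − 11.93) = 0
59.84(T − 301.9) + 1159.6(T − 11.93) + 19.28(T − 11.93) = 0
(59.84 + 1159.6 + 19.28) T = 59.84×301.9 + 1159.6×11.93 + 19.28×11.93
T = 32131 / 1238.7 = 25.9 °C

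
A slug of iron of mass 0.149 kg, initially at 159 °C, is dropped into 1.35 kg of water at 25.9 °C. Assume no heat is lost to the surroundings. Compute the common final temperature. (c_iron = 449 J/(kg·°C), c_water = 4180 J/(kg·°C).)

With ΣQ=0 the equilibrium temperature is the m·c-weighted mean:
T_f = (66.9·159 + 5643·25.9) / (66.9 + 5643)
    = 156791 / 5709.9 ≈ 27.46 °C

T_f ≈ 27.5 °C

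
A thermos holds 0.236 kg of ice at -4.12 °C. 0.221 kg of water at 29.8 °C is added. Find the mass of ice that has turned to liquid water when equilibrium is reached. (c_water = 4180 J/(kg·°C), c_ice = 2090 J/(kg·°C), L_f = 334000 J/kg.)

m_melted ≈ 0.0763 kg

Heat available from the water dropping to 0 °C: 0.221×4180×29.8 = 27529 J.
Warming the ice to 0 °C takes 0.236×2090×4.12 = 2032.1 J, leaving 25496 J for melting.
Melting all 0.236 kg of ice would need 0.236×334000 = 78824 J.
Since 25496 < 78824 J, not all the ice melts; equilibrium is at 0 °C.
Mass melted = 25496/334000 ≈ 0.07634 kg.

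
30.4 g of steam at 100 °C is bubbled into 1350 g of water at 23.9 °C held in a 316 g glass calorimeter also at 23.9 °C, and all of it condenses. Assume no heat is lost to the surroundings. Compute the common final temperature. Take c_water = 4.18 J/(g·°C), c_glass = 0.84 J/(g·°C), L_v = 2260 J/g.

T_f ≈ 36.9 °C

Heat gained plus heat lost sum to zero:
steam→water at 100 °C releases m L_v = 30.4×2260 = 68704
  condensate cools 100→T: 30.4×4.18×(T − 100) = 127.07(T − 100)
  water warms: 1350×4.18×(T − 23.9) = 5643(T − 23.9)
  glass cup: 316×0.84×(T − 23.9) = 265.44(T − 23.9)
6035.5 T = 68704 + 12707 + 141212 = 222623
T ≈ 36.89 °C — below 100 °C, confirming all the steam condensed.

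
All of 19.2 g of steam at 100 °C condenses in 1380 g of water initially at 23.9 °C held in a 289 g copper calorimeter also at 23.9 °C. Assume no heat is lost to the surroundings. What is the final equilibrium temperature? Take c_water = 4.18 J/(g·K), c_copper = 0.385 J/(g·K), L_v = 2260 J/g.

T_f ≈ 32.2 °C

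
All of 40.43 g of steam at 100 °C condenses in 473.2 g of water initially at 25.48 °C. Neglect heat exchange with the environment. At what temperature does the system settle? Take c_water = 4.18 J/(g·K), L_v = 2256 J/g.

T_f ≈ 73.8 °C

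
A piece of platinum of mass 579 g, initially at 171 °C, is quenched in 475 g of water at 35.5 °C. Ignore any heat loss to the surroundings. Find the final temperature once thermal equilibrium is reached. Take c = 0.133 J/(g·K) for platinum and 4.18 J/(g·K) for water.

Net heat exchanged in the isolated system is zero:
579·0.133·(T − 171) + 475·4.18·(T − 35.5) = 0
77.01(T − 171) + 1985.5(T − 35.5) = 0
(77.01 + 1985.5) T = 77.01·171 + 1985.5·35.5
T ≈ 40.56 °C

T_f ≈ 40.6 °C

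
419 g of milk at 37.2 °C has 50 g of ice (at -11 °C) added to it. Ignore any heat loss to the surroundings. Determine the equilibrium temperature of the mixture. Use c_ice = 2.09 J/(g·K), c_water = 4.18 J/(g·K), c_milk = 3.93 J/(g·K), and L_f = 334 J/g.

Taking heat into each body as positive, Σ m c ΔT = 0:
warm ice to 0 °C: 50·2.09·(0 − (-11)) = 1149.5
  melt ice: 50·334 = 16700
  warm the meltwater: 209 T
  milk cools: 419·3.93·(T − 37.2) = 1646.7(T − 37.2)
1855.7 T = 61256 − 17850 = 43407
T ≈ 23.39 °C. Since T > 0 °C, the all-ice-melts assumption holds.

T_f ≈ 23.4 °C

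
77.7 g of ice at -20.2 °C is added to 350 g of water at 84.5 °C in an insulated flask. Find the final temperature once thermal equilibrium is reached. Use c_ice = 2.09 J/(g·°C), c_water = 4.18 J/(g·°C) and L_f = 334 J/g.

Heat gained plus heat lost sum to zero:
warm ice to 0 °C: 77.7×2.09×(0 − (-20.2)) = 3280.3
  melt ice: 77.7×334 = 25952
  meltwater 0→T: 77.7×4.18×T = 324.79 T
  water cools: 350×4.18×(T − 84.5) = 1463(T − 84.5)
1787.8 T = 123624 − 29232 = 94391
T ≈ 52.80 °C (positive, so assuming full melt was valid).

T_f ≈ 52.8 °C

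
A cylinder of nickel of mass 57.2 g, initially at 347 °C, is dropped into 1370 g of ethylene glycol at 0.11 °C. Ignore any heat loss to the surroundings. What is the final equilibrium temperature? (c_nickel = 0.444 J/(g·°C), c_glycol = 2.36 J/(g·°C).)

|Q_nickel| = |Q_glycol|:
57.2*0.444*(347 − T) = 1370*2.36*(T − 0.11)
25.4(347 − T) = 3233.2(T − 0.11)
3258.6 T = 9168.3  ⇒  T ≈ 2.81 °C

T_f ≈ 2.8 °C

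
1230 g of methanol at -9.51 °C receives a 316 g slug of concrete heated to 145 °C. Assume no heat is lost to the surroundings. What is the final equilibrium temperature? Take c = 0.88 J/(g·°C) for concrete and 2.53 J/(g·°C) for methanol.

Setting the total heat transfer to zero:
316×0.88×(T − 145) + 1230×2.53×(T − (-9.51)) = 0
278.08(T − 145) + 3111.9(T − (-9.51)) = 0
(278.08 + 3111.9) T = 278.08×145 + 3111.9×(-9.51)
T = 10727 / 3390 = 3.16 °C

T_f ≈ 3.2 °C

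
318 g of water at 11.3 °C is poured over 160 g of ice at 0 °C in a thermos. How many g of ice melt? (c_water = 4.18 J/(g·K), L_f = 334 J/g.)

Cooling the water to 0 °C releases 318·4.18·11.3 = 15020 J.
Melting all 160 g of ice would need 160·334 = 53440 J.
Since 15020 < 53440 J, not all the ice melts; equilibrium is at 0 °C.
m_melt = 15020 / L_f = 44.97 g.

m_melted ≈ 45 g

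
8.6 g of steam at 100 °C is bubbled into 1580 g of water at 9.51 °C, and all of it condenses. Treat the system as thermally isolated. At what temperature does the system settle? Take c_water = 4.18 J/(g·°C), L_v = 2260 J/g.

Setting the total heat transfer to zero:
steam→water at 100 °C releases m L_v = 8.6×2260 = 19436; condensate cools 100→T: 8.6×4.18×(T − 100) = 35.95(T − 100); water warms: 1580×4.18×(T − 9.51) = 6604.4(T − 9.51)
6640.3 T = 19436 + 3594.8 + 62808 = 85839
T ≈ 12.93 °C — below 100 °C, confirming all the steam condensed.

T_f ≈ 12.9 °C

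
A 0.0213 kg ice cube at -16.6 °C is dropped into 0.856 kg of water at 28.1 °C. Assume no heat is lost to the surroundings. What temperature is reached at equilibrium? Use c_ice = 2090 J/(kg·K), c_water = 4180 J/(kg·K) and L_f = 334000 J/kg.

Heat gained plus heat lost sum to zero:
warm ice to 0 °C: 0.0213·2090·(0 − (-16.6)) = 738.98
  fusion: m_ice L_f = 0.0213·334000 = 7114.2
  meltwater 0→T: 0.0213·4180·T = 89.03 T
  water cools: 0.856·4180·(T − 28.1) = 3578.1(T − 28.1)
3667.1 T = 100544 − 7853.2 = 92691
T ≈ 25.28 °C — above 0 °C, consistent with complete melting.

T_f ≈ 25.3 °C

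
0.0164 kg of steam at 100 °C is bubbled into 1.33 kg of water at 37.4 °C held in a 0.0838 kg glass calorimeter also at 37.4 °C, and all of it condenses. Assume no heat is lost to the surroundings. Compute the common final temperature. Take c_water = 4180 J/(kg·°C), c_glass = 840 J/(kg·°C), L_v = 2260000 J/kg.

T_f ≈ 44.7 °C

Sum of m c ΔT and latent-heat terms is zero:
condense steam: −0.0164·2260000 = −37064; condensate cools 100→T: 0.0164·4180·(T − 100) = 68.55(T − 100); original water: 5559.4(T − 37.4); glass cup: 0.0838·840·(T − 37.4) = 70.39(T − 37.4)
5698.3 T = 37064 + 6855.2 + 210554 = 254473
T ≈ 44.66 °C, under the boiling point, so the assumption holds.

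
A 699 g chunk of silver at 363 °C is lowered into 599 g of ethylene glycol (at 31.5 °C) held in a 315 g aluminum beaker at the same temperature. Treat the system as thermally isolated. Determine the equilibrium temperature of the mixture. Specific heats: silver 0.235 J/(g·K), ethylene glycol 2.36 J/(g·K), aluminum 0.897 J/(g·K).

T_f ≈ 60.8 °C

Conservation of energy gives ΣQ = 0:
699×0.235×(T − 363) + 599×2.36×(T − 31.5) + 315×0.897×(T − 31.5) = 0
164.26(T − 363) + 1413.6(T − 31.5) + 282.56(T − 31.5) = 0
1860.5 T = 113058
T = 113058 / 1860.5 = 60.8 °C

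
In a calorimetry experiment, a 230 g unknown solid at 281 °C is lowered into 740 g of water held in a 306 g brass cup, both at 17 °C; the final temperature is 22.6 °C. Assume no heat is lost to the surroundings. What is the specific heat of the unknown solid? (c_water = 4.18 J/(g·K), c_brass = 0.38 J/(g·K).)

Heat gained plus heat lost sum to zero:
230·c·(22.6 − 281) + 740·4.18·(22.6 − 17) + 306·0.38·(22.6 − 17) = 0
-59432 c = -17973
c = -17973/-59432 ≈ 0.3024 J/(g·K)

c ≈ 0.302 J/(g·K)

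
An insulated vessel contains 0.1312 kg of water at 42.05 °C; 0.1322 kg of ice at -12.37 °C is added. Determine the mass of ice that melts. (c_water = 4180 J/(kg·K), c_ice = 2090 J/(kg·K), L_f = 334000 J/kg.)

m_melted ≈ 0.0588 kg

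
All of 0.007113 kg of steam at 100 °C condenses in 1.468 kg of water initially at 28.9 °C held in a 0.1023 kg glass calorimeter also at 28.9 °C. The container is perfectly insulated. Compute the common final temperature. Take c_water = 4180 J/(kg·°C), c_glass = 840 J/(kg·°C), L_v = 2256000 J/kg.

Heat gained plus heat lost sum to zero:
steam→water at 100 °C releases m L_v = 0.007113·2256000 = 16047
  condensate cools 100→T: 0.007113·4180·(T − 100) = 29.73(T − 100)
  original water: 6136.2(T − 28.9)
  cup: 85.93(T − 28.9)
6251.9 T = 16047 + 2973.2 + 179821 = 198841
T ≈ 31.80 °C, under the boiling point, so the assumption holds.

T_f ≈ 31.8 °C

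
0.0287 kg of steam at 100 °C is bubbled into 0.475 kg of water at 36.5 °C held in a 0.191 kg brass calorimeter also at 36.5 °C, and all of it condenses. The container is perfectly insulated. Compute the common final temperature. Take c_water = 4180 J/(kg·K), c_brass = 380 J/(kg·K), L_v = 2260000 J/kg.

T_f ≈ 69.8 °C

Setting the total heat transfer to zero:
latent heat released on condensation: 0.0287·2260000 = 64862; condensate cools 100→T: 0.0287·4180·(T − 100) = 119.97(T − 100); original water: 1985.5(T − 36.5); brass cup: 0.191·380·(T − 36.5) = 72.58(T − 36.5)
2178 T = 64862 + 11997 + 75120 = 151979
T ≈ 69.78 °C — below 100 °C, confirming all the steam condensed.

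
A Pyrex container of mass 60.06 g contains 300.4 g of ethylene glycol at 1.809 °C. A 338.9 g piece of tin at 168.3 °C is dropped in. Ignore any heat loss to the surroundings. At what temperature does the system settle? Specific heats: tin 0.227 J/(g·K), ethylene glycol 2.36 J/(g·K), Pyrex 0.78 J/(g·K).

T_f ≈ 17.2 °C

Let T be the final temperature. ΣQ_i = 0:
338.9×0.227×(T − 168.3) + 300.4×2.36×(T − 1.809) + 60.06×0.78×(T − 1.809) = 0
(76.93 + 708.94 + 46.85) T = 76.93×168.3 + 708.94×1.809 + 46.85×1.809
T ≈ 17.19 °C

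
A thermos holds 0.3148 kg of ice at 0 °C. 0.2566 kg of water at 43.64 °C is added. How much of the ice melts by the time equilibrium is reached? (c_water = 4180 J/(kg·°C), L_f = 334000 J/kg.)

Heat available from the water dropping to 0 °C: 0.2566·4180·43.64 = 46808 J.
Melting all 0.3148 kg of ice would need 0.3148·334000 = 105143 J.
That's not enough to melt it all — equilibrium is at 0 °C with ice remaining.
m_melted·334000 = 46808  ⇒  m_melted ≈ 0.1401 kg.

m_melted ≈ 0.14 kg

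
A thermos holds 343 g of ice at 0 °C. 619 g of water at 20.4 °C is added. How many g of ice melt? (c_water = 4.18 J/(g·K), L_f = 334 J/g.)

m_melted ≈ 158 g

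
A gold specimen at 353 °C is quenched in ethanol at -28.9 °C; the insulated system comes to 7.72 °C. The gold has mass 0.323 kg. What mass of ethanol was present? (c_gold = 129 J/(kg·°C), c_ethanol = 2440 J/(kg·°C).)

|Q_gold| = |Q_ethanol|:
0.323·129·(353 − 7.72) = m·2440·(7.72 − (-28.9))
89353 m = 14387  ⇒  m ≈ 0.161 kg

m ≈ 0.161 kg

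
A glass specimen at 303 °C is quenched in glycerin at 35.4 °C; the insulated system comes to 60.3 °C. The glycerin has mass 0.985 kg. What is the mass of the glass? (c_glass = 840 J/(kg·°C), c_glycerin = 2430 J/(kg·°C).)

m ≈ 0.292 kg

Heat gained plus heat lost sum to zero:
m·840·(60.3 − 303) + 0.985·2430·(60.3 − 35.4) = 0
-203868 m = -59599
m = -59599/-203868 ≈ 0.2923 kg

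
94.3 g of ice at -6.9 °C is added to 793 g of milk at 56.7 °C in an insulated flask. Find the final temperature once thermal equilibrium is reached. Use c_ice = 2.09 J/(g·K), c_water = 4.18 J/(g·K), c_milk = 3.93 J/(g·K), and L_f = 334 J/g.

T_f ≈ 41.0 °C

Energy balance with sensible and latent terms:
warm ice to 0 °C: 94.3×2.09×(0 − (-6.9)) = 1359.9
  latent heat to melt: 94.3×334 = 31496
  meltwater 0→T: 94.3×4.18×T = 394.17 T
  milk: 3116.5(T − 56.7)
3510.7 T = 176705 − 32856 = 143849
T ≈ 40.97 °C — above 0 °C, consistent with complete melting.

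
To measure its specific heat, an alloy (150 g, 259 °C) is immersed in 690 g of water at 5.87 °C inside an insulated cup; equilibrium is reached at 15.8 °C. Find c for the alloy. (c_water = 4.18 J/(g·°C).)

Heat lost by the alloy = heat gained by the water:
150·c·(259 − 15.8) = 690·4.18·(15.8 − 5.87)
36480 c = 28640  ⇒  c ≈ 0.7851 J/(g·°C)

c ≈ 0.785 J/(g·°C)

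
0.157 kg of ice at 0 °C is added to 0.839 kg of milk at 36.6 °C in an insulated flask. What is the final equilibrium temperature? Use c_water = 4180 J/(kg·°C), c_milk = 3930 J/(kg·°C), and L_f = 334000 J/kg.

T_f ≈ 17.3 °C

Setting the total heat transfer to zero:
melt ice: 0.157·334000 = 52438
  meltwater 0→T: 0.157·4180·T = 656.26 T
  milk cools: 0.839·3930·(T − 36.6) = 3297.3(T − 36.6)
3953.5 T = 120680 − 52438 = 68242
T ≈ 17.26 °C. Since T > 0 °C, the all-ice-melts assumption holds.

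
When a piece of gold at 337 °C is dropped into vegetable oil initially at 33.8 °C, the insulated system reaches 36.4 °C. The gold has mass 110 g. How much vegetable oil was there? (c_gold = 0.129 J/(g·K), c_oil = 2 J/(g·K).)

|Q_gold| = |Q_oil|:
110×0.129×(337 − 36.4) = m×2×(36.4 − 33.8)
5.2 m = 4265.5  ⇒  m ≈ 820.3 g

m ≈ 820 g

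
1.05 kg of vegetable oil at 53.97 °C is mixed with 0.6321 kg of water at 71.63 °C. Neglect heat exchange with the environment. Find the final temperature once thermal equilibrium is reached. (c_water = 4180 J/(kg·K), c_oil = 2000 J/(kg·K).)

T_f = Σ m_i c_i T_i / Σ m_i c_i:
T_f = (2642.2·71.63 + 2100·53.97) / (2642.2 + 2100)
    = 302596 / 4742.2 ≈ 63.81 °C

T_f ≈ 63.8 °C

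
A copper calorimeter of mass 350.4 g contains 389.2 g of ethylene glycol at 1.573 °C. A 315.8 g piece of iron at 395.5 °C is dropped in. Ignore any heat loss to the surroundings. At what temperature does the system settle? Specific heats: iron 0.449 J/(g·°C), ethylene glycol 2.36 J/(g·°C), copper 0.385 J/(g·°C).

T_f ≈ 48.3 °C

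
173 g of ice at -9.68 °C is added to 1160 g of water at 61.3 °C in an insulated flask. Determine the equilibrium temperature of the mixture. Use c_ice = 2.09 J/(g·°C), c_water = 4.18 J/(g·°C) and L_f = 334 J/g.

T_f ≈ 42.3 °C

Taking heat into each body as positive, Σ m c ΔT = 0:
ice -9.68→0 °C: 173×2.09×9.68 = 3500
  latent heat to melt: 173×334 = 57782
  meltwater 0→T: 173×4.18×T = 723.14 T
  water cools: 1160×4.18×(T − 61.3) = 4848.8(T − 61.3)
5571.9 T = 297231 − 61282 = 235949
T ≈ 42.35 °C — above 0 °C, consistent with complete melting.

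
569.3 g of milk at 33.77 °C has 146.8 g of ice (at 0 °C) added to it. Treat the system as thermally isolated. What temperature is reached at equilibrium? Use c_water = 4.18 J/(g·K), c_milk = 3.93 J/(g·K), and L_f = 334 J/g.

T_f ≈ 9.3 °C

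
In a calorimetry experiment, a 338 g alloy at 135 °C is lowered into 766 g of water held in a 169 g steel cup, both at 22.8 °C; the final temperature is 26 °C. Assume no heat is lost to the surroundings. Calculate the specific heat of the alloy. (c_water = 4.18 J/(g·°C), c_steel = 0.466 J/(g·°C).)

c ≈ 0.285 J/(g·°C)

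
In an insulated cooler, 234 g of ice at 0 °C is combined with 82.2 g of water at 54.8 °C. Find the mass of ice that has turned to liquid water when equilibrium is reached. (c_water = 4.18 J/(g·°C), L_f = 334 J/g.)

m_melted ≈ 56.4 g

Water can give up m c ΔT = 82.2×4.18×54.8 = 18829 J before reaching 0 °C.
Melting all 234 g of ice would need 234×334 = 78156 J.
That's not enough to melt it all — equilibrium is at 0 °C with ice remaining.
Mass melted = 18829/334 ≈ 56.37 g.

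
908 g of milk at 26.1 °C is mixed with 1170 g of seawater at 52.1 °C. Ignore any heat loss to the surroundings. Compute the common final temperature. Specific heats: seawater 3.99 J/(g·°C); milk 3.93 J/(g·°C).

T_f ≈ 40.8 °C

Heat gained plus heat lost sum to zero:
1170×3.99×(T − 52.1) + 908×3.93×(T − 26.1) = 0
4668.3(T − 52.1) + 3568.4(T − 26.1) = 0
8236.7 T = 336355
T ≈ 40.84 °C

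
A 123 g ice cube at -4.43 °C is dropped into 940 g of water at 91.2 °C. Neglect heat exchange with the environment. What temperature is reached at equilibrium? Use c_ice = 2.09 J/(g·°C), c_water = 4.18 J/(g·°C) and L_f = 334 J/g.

T_f ≈ 71.1 °C

Let T be the final temperature. ΣQ_i = 0:
warm ice to 0 °C: 123·2.09·(0 − (-4.43)) = 1138.8; latent heat to melt: 123·334 = 41082; meltwater 0→T: 123·4.18·T = 514.14 T; water cools: 940·4.18·(T − 91.2) = 3929.2(T − 91.2)
4443.3 T = 358343 − 42221 = 316122
T ≈ 71.15 °C — above 0 °C, consistent with complete melting.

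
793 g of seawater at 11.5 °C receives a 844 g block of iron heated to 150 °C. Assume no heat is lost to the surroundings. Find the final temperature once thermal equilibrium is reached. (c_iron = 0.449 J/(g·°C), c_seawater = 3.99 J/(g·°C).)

T_f ≈ 26.3 °C

Let T be the final temperature. ΣQ_i = 0:
844*0.449*(T − 150) + 793*3.99*(T − 11.5) = 0
3543 T = 93230
T = 93230 / 3543 = 26.3 °C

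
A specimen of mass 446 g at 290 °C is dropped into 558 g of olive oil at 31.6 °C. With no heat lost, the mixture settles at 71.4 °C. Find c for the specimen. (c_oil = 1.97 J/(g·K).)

c ≈ 0.449 J/(g·K)

Heat lost by the specimen = heat gained by the oil:
446·c·(290 − 71.4) = 558·1.97·(71.4 − 31.6)
97496 c = 43751  ⇒  c ≈ 0.4487 J/(g·K)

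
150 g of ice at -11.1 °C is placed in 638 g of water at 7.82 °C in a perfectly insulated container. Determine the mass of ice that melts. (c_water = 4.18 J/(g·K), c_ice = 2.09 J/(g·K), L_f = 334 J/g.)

Cooling the water to 0 °C releases 638×4.18×7.82 = 20855 J.
Of that, 150×2.09×11.1 = 3479.8 J goes to bring the ice to 0 °C, leaving 17375 J.
Fully melting the ice requires m_ice L_f = 150×334 = 50100 J.
Since 17375 < 50100 J, not all the ice melts; equilibrium is at 0 °C.
m_melted×334 = 17375  ⇒  m_melted ≈ 52.02 g.

m_melted ≈ 52 g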